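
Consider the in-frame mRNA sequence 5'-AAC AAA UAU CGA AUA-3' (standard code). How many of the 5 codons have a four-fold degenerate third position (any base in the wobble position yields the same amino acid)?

1

Codon 1 AAC (Asn): third position 2-fold.
Codon 2 AAA (Lys): third position 2-fold.
Codon 3 UAU (Tyr): third position 2-fold.
Codon 4 CGA (Arg): third position 4-fold.
Codon 5 AUA (Ile): third position 3-fold.
Four-fold degenerate third positions: 1.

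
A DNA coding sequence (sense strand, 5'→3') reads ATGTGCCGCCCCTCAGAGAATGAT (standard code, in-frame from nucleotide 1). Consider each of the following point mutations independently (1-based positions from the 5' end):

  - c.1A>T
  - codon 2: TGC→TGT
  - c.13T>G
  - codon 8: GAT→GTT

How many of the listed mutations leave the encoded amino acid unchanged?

1

Codon 1: ATG (Met) → TTG (Leu) — missense.
Codon 2: TGC (Cys) → TGT (Cys) — synonymous.
Codon 5: TCA (Ser) → GCA (Ala) — missense.
Codon 8: GAT (Asp) → GTT (Val) — missense.
Synonymous: 1 of 4.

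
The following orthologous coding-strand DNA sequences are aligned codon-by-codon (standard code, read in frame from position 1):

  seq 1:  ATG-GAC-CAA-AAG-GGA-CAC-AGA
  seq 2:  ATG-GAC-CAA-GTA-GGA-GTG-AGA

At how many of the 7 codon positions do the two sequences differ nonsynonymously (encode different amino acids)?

Codon 1: ATG Met / ATG Met — identical.
Codon 2: GAC Asp / GAC Asp — identical.
Codon 3: CAA Gln / CAA Gln — identical.
Codon 4: AAG Lys / GTA Val — nonsynonymous.
Codon 5: GGA Gly / GGA Gly — identical.
Codon 6: CAC His / GTG Val — nonsynonymous.
Codon 7: AGA Arg / AGA Arg — identical.
Nonsynonymous differences: 2.

2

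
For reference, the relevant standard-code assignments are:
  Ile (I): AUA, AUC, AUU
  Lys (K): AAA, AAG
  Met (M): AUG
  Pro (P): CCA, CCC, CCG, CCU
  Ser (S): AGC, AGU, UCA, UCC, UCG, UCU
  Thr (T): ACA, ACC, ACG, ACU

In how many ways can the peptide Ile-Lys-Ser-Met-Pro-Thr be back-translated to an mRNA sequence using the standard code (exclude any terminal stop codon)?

576

Ile: 3 codons.
Lys: 2 codons.
Ser: 6 codons.
Met: 1 codon.
Pro: 4 codons.
Thr: 4 codons.
3 × 2 × 6 × 1 × 4 × 4 = 576.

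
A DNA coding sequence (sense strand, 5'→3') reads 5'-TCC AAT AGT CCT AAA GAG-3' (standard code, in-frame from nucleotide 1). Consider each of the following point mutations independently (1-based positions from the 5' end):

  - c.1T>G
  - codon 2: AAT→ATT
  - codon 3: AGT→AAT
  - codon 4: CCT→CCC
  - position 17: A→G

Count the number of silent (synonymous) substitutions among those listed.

Codon 1: TCC (Ser) → GCC (Ala) — missense.
Codon 2: AAT (Asn) → ATT (Ile) — missense.
Codon 3: AGT (Ser) → AAT (Asn) — missense.
Codon 4: CCT (Pro) → CCC (Pro) — synonymous.
Codon 6: GAG (Glu) → GGG (Gly) — missense.
Synonymous: 1 of 5.

1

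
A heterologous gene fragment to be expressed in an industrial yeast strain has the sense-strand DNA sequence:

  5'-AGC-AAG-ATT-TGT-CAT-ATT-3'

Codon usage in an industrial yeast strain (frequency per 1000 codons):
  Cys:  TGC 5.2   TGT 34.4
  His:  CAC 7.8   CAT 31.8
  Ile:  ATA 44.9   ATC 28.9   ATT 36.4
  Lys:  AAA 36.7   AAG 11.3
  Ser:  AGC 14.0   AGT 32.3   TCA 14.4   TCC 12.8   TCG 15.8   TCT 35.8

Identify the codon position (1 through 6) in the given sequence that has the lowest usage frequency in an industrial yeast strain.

2

Codon 1 AGC (Ser): 14.0 per 1000.
Codon 2 AAG (Lys): 11.3 per 1000.
Codon 3 ATT (Ile): 36.4 per 1000.
Codon 4 TGT (Cys): 34.4 per 1000.
Codon 5 CAT (His): 31.8 per 1000.
Codon 6 ATT (Ile): 36.4 per 1000.
Lowest frequency is 11.3 at codon 2.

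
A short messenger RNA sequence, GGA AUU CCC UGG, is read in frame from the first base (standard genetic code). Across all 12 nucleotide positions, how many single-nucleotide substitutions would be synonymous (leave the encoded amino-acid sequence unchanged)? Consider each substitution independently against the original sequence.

Codon 1 (GGA, Gly): 3 synonymous substitutions.
Codon 2 (AUU, Ile): 2 synonymous substitutions.
Codon 3 (CCC, Pro): 3 synonymous substitutions.
Codon 4 (UGG, Trp): 0 synonymous substitutions.
Total: 3 + 2 + 3 + 0 = 8.

8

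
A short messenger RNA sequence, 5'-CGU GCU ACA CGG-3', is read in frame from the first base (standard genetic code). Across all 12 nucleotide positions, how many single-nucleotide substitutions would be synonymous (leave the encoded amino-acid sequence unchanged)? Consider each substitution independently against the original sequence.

13

Codon 1 (CGU, Arg): 3 synonymous substitutions.
Codon 2 (GCU, Ala): 3 synonymous substitutions.
Codon 3 (ACA, Thr): 3 synonymous substitutions.
Codon 4 (CGG, Arg): 4 synonymous substitutions.
Total: 3 + 3 + 3 + 4 = 13.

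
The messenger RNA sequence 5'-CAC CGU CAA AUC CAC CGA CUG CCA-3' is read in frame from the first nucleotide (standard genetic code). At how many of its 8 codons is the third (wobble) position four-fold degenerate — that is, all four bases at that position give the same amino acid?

Codon 1 CAC (His): third position 2-fold.
Codon 2 CGU (Arg): third position 4-fold.
Codon 3 CAA (Gln): third position 2-fold.
Codon 4 AUC (Ile): third position 3-fold.
Codon 5 CAC (His): third position 2-fold.
Codon 6 CGA (Arg): third position 4-fold.
Codon 7 CUG (Leu): third position 4-fold.
Codon 8 CCA (Pro): third position 4-fold.
Four-fold degenerate third positions: 4.

4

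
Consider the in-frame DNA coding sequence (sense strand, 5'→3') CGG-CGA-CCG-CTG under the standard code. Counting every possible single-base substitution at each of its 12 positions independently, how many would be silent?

Codon 1 (CGG, Arg): 4 synonymous substitutions.
Codon 2 (CGA, Arg): 4 synonymous substitutions.
Codon 3 (CCG, Pro): 3 synonymous substitutions.
Codon 4 (CTG, Leu): 4 synonymous substitutions.
Total: 4 + 4 + 3 + 4 = 15.

15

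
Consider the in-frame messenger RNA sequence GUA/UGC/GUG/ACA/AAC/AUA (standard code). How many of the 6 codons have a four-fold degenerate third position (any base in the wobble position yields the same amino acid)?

Codon 1 GUA (Val): third position 4-fold.
Codon 2 UGC (Cys): third position 2-fold.
Codon 3 GUG (Val): third position 4-fold.
Codon 4 ACA (Thr): third position 4-fold.
Codon 5 AAC (Asn): third position 2-fold.
Codon 6 AUA (Ile): third position 3-fold.
Four-fold degenerate third positions: 3.

3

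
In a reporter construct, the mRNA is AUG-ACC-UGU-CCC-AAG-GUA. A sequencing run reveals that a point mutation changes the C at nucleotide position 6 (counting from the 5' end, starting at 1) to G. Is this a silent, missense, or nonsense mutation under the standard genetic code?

Position 6 falls in codon 2: ACC → Thr.
After the substitution the codon is ACG → Thr.
Both encode Thr, so the change is synonymous.

silent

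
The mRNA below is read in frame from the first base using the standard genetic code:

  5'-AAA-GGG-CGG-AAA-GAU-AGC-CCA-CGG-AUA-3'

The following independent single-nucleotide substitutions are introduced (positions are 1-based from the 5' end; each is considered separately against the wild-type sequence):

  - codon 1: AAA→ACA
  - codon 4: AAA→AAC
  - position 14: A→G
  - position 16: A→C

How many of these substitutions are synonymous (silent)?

Codon 1: AAA (Lys) → ACA (Thr) — missense.
Codon 4: AAA (Lys) → AAC (Asn) — missense.
Codon 5: GAU (Asp) → GGU (Gly) — missense.
Codon 6: AGC (Ser) → CGC (Arg) — missense.
Synonymous: 0 of 4.

0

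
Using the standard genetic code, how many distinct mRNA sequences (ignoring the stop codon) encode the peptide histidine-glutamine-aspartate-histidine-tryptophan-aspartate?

His: 2 codons.
Gln: 2 codons.
Asp: 2 codons.
His: 2 codons.
Trp: 1 codon.
Asp: 2 codons.
2 × 2 × 2 × 2 × 1 × 2 = 32.

32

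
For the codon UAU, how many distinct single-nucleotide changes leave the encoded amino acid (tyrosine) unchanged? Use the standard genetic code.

Position 1: none → 0 synonymous.
Position 2: none → 0 synonymous.
Position 3: UAC → 1 synonymous.
Total: 0 + 0 + 1 = 1.

1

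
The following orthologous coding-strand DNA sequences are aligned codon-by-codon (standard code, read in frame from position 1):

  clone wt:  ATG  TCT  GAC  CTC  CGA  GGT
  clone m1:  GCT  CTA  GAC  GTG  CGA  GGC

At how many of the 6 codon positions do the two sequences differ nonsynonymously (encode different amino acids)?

Codon 1: ATG Met / GCT Ala — nonsynonymous.
Codon 2: TCT Ser / CTA Leu — nonsynonymous.
Codon 3: GAC Asp / GAC Asp — identical.
Codon 4: CTC Leu / GTG Val — nonsynonymous.
Codon 5: CGA Arg / CGA Arg — identical.
Codon 6: GGT Gly / GGC Gly — synonymous.
Nonsynonymous differences: 3.

3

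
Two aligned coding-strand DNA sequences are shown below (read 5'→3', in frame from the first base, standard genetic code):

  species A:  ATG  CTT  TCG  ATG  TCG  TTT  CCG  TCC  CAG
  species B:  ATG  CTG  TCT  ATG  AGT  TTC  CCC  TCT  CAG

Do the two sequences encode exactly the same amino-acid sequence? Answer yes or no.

Codon 1: ATG Met / ATG Met — identical.
Codon 2: CTT Leu / CTG Leu — synonymous.
Codon 3: TCG Ser / TCT Ser — synonymous.
Codon 4: ATG Met / ATG Met — identical.
Codon 5: TCG Ser / AGT Ser — synonymous.
Codon 6: TTT Phe / TTC Phe — synonymous.
Codon 7: CCG Pro / CCC Pro — synonymous.
Codon 8: TCC Ser / TCT Ser — synonymous.
Codon 9: CAG Gln / CAG Gln — identical.
Nonsynonymous differences: 0 → same protein.

yes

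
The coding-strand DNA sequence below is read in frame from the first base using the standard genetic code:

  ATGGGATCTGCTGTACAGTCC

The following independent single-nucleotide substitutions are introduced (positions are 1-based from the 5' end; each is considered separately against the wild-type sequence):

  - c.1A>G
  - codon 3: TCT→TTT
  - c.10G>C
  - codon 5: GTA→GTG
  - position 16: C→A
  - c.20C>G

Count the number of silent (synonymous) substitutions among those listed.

Codon 1: ATG (Met) → GTG (Val) — missense.
Codon 3: TCT (Ser) → TTT (Phe) — missense.
Codon 4: GCT (Ala) → CCT (Pro) — missense.
Codon 5: GTA (Val) → GTG (Val) — synonymous.
Codon 6: CAG (Gln) → AAG (Lys) — missense.
Codon 7: TCC (Ser) → TGC (Cys) — missense.
Synonymous: 1 of 6.

1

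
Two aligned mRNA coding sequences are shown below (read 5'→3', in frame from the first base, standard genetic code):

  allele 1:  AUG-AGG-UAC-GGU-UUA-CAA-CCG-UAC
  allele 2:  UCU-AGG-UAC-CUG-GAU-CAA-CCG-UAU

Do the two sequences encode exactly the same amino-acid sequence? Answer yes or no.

no

Codon 1: AUG Met / UCU Ser — nonsynonymous.
Codon 2: AGG Arg / AGG Arg — identical.
Codon 3: UAC Tyr / UAC Tyr — identical.
Codon 4: GGU Gly / CUG Leu — nonsynonymous.
Codon 5: UUA Leu / GAU Asp — nonsynonymous.
Codon 6: CAA Gln / CAA Gln — identical.
Codon 7: CCG Pro / CCG Pro — identical.
Codon 8: UAC Tyr / UAU Tyr — synonymous.
Nonsynonymous differences: 3 → different protein.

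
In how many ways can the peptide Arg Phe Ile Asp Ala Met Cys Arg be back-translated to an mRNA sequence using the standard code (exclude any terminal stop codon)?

3456

Arg: 6 codons.
Phe: 2 codons.
Ile: 3 codons.
Asp: 2 codons.
Ala: 4 codons.
Met: 1 codon.
Cys: 2 codons.
Arg: 6 codons.
6 × 2 × 3 × 2 × 4 × 1 × 2 × 6 = 3456.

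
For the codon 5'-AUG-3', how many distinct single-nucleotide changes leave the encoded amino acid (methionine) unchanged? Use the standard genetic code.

0

Position 1: none → 0 synonymous.
Position 2: none → 0 synonymous.
Position 3: none → 0 synonymous.
Total: 0 + 0 + 0 = 0.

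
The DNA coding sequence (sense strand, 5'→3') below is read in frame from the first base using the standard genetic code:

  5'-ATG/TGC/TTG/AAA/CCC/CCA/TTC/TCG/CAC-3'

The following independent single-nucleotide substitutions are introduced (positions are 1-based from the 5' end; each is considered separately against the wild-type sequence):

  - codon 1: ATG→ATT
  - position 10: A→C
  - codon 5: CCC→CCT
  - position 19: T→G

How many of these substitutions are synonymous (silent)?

1

Codon 1: ATG (Met) → ATT (Ile) — missense.
Codon 4: AAA (Lys) → CAA (Gln) — missense.
Codon 5: CCC (Pro) → CCT (Pro) — synonymous.
Codon 7: TTC (Phe) → GTC (Val) — missense.
Synonymous: 1 of 4.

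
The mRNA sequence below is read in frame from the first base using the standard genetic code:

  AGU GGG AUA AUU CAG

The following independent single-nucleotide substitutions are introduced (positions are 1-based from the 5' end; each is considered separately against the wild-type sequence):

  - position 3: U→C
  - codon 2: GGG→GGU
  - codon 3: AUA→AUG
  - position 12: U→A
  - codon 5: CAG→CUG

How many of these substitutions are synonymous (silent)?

Codon 1: AGU (Ser) → AGC (Ser) — synonymous.
Codon 2: GGG (Gly) → GGU (Gly) — synonymous.
Codon 3: AUA (Ile) → AUG (Met) — missense.
Codon 4: AUU (Ile) → AUA (Ile) — synonymous.
Codon 5: CAG (Gln) → CUG (Leu) — missense.
Synonymous: 3 of 5.

3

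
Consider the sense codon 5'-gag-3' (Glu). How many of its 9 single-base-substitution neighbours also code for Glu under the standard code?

Position 1: none → 0 synonymous.
Position 2: none → 0 synonymous.
Position 3: GAA → 1 synonymous.
Total: 0 + 0 + 1 = 1.

1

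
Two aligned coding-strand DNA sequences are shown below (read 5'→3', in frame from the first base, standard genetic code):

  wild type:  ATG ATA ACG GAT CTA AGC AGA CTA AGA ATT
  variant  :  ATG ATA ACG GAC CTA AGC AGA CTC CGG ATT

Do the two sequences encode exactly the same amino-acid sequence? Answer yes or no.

Codon 1: ATG Met / ATG Met — identical.
Codon 2: ATA Ile / ATA Ile — identical.
Codon 3: ACG Thr / ACG Thr — identical.
Codon 4: GAT Asp / GAC Asp — synonymous.
Codon 5: CTA Leu / CTA Leu — identical.
Codon 6: AGC Ser / AGC Ser — identical.
Codon 7: AGA Arg / AGA Arg — identical.
Codon 8: CTA Leu / CTC Leu — synonymous.
Codon 9: AGA Arg / CGG Arg — synonymous.
Codon 10: ATT Ile / ATT Ile — identical.
Nonsynonymous differences: 0 → same protein.

yes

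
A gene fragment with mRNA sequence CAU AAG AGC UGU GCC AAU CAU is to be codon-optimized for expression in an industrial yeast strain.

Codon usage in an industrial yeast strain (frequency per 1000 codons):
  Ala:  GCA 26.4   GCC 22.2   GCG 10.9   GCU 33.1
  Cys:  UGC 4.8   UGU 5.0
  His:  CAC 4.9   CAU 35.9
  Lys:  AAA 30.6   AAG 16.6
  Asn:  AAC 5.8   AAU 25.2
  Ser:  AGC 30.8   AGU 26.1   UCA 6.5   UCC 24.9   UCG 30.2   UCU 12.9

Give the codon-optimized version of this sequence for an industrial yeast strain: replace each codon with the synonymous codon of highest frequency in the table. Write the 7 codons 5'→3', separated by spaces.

Codon 1 (His): best is CAU at 35.9.
Codon 2 (Lys): best is AAA at 30.6.
Codon 3 (Ser): best is AGC at 30.8.
Codon 4 (Cys): best is UGU at 5.0.
Codon 5 (Ala): best is GCU at 33.1.
Codon 6 (Asn): best is AAU at 25.2.
Codon 7 (His): best is CAU at 35.9.

CAU AAA AGC UGU GCU AAU CAU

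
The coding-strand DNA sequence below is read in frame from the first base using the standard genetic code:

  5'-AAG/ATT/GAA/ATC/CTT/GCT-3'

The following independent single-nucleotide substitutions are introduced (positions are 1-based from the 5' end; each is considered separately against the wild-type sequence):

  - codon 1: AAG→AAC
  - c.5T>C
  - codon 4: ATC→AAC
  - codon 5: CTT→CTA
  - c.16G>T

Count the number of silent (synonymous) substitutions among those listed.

1

Codon 1: AAG (Lys) → AAC (Asn) — missense.
Codon 2: ATT (Ile) → ACT (Thr) — missense.
Codon 4: ATC (Ile) → AAC (Asn) — missense.
Codon 5: CTT (Leu) → CTA (Leu) — synonymous.
Codon 6: GCT (Ala) → TCT (Ser) — missense.
Synonymous: 1 of 5.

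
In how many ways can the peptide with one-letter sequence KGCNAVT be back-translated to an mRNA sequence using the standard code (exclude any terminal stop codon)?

Lys: 2 codons.
Gly: 4 codons.
Cys: 2 codons.
Asn: 2 codons.
Ala: 4 codons.
Val: 4 codons.
Thr: 4 codons.
2 × 4 × 2 × 2 × 4 × 4 × 4 = 2048.

2048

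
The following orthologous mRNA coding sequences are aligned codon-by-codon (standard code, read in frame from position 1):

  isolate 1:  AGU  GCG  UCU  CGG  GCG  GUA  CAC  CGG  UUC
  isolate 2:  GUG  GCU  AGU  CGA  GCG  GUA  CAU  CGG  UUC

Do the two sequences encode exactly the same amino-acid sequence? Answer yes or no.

Codon 1: AGU Ser / GUG Val — nonsynonymous.
Codon 2: GCG Ala / GCU Ala — synonymous.
Codon 3: UCU Ser / AGU Ser — synonymous.
Codon 4: CGG Arg / CGA Arg — synonymous.
Codon 5: GCG Ala / GCG Ala — identical.
Codon 6: GUA Val / GUA Val — identical.
Codon 7: CAC His / CAU His — synonymous.
Codon 8: CGG Arg / CGG Arg — identical.
Codon 9: UUC Phe / UUC Phe — identical.
Nonsynonymous differences: 1 → different protein.

no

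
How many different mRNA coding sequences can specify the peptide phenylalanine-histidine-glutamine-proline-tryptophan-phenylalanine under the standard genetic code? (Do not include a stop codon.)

64

Phe: 2 codons.
His: 2 codons.
Gln: 2 codons.
Pro: 4 codons.
Trp: 1 codon.
Phe: 2 codons.
2 × 2 × 2 × 4 × 1 × 2 = 64.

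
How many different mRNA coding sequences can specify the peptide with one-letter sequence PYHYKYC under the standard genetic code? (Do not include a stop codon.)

256

Pro: 4 codons.
Tyr: 2 codons.
His: 2 codons.
Tyr: 2 codons.
Lys: 2 codons.
Tyr: 2 codons.
Cys: 2 codons.
4 × 2 × 2 × 2 × 2 × 2 × 2 = 256.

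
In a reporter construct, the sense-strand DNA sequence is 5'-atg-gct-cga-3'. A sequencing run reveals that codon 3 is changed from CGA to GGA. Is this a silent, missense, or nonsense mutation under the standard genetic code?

missense

Position 7 falls in codon 3: CGA → Arg.
After the substitution the codon is GGA → Gly.
Arg ≠ Gly, so this is a missense mutation.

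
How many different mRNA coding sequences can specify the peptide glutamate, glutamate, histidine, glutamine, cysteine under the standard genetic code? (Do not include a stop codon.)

32

Glu: 2 codons.
Glu: 2 codons.
His: 2 codons.
Gln: 2 codons.
Cys: 2 codons.
2 × 2 × 2 × 2 × 2 = 32.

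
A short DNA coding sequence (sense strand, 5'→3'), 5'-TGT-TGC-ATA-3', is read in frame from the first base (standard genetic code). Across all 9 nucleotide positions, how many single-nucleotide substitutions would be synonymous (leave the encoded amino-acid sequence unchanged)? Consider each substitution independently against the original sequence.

4

Codon 1 (TGT, Cys): 1 synonymous substitution.
Codon 2 (TGC, Cys): 1 synonymous substitution.
Codon 3 (ATA, Ile): 2 synonymous substitutions.
Total: 1 + 1 + 2 = 4.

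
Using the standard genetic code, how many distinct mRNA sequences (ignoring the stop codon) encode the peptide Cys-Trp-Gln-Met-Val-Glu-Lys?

64

Cys: 2 codons.
Trp: 1 codon.
Gln: 2 codons.
Met: 1 codon.
Val: 4 codons.
Glu: 2 codons.
Lys: 2 codons.
2 × 1 × 2 × 1 × 4 × 2 × 2 = 64.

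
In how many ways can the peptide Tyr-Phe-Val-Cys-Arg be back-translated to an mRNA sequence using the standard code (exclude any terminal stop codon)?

Tyr: 2 codons.
Phe: 2 codons.
Val: 4 codons.
Cys: 2 codons.
Arg: 6 codons.
2 × 2 × 4 × 2 × 6 = 192.

192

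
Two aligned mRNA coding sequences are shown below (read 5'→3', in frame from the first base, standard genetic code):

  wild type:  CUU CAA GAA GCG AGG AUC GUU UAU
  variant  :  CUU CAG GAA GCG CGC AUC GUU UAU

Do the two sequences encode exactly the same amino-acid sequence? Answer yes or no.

yes

Codon 1: CUU Leu / CUU Leu — identical.
Codon 2: CAA Gln / CAG Gln — synonymous.
Codon 3: GAA Glu / GAA Glu — identical.
Codon 4: GCG Ala / GCG Ala — identical.
Codon 5: AGG Arg / CGC Arg — synonymous.
Codon 6: AUC Ile / AUC Ile — identical.
Codon 7: GUU Val / GUU Val — identical.
Codon 8: UAU Tyr / UAU Tyr — identical.
Nonsynonymous differences: 0 → same protein.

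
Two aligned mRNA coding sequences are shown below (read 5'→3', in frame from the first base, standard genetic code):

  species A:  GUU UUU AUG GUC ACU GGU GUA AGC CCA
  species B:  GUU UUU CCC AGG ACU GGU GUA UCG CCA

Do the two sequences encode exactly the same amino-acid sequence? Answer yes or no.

Codon 1: GUU Val / GUU Val — identical.
Codon 2: UUU Phe / UUU Phe — identical.
Codon 3: AUG Met / CCC Pro — nonsynonymous.
Codon 4: GUC Val / AGG Arg — nonsynonymous.
Codon 5: ACU Thr / ACU Thr — identical.
Codon 6: GGU Gly / GGU Gly — identical.
Codon 7: GUA Val / GUA Val — identical.
Codon 8: AGC Ser / UCG Ser — synonymous.
Codon 9: CCA Pro / CCA Pro — identical.
Nonsynonymous differences: 2 → different protein.

no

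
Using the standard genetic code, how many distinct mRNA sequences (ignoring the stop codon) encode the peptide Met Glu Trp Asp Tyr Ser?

Met: 1 codon.
Glu: 2 codons.
Trp: 1 codon.
Asp: 2 codons.
Tyr: 2 codons.
Ser: 6 codons.
1 × 2 × 1 × 2 × 2 × 6 = 48.

48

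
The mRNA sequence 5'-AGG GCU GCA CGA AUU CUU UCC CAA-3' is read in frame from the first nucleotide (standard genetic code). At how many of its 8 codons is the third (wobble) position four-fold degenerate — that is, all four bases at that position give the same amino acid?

Codon 1 AGG (Arg): third position 2-fold.
Codon 2 GCU (Ala): third position 4-fold.
Codon 3 GCA (Ala): third position 4-fold.
Codon 4 CGA (Arg): third position 4-fold.
Codon 5 AUU (Ile): third position 3-fold.
Codon 6 CUU (Leu): third position 4-fold.
Codon 7 UCC (Ser): third position 4-fold.
Codon 8 CAA (Gln): third position 2-fold.
Four-fold degenerate third positions: 5.

5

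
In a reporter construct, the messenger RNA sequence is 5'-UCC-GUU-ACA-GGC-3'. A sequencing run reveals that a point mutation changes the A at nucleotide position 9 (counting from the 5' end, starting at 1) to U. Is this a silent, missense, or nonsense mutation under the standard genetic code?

silent

Position 9 falls in codon 3: ACA → Thr.
After the substitution the codon is ACU → Thr.
Both encode Thr, so the change is synonymous.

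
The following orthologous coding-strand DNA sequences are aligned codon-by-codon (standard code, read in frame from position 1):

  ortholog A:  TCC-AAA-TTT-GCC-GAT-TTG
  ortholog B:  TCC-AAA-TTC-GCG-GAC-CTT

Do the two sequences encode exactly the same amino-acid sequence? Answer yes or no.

Codon 1: TCC Ser / TCC Ser — identical.
Codon 2: AAA Lys / AAA Lys — identical.
Codon 3: TTT Phe / TTC Phe — synonymous.
Codon 4: GCC Ala / GCG Ala — synonymous.
Codon 5: GAT Asp / GAC Asp — synonymous.
Codon 6: TTG Leu / CTT Leu — synonymous.
Nonsynonymous differences: 0 → same protein.

yes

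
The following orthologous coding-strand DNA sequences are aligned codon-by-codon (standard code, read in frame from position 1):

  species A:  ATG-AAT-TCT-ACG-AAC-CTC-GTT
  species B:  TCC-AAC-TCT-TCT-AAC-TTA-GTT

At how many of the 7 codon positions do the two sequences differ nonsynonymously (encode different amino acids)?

Codon 1: ATG Met / TCC Ser — nonsynonymous.
Codon 2: AAT Asn / AAC Asn — synonymous.
Codon 3: TCT Ser / TCT Ser — identical.
Codon 4: ACG Thr / TCT Ser — nonsynonymous.
Codon 5: AAC Asn / AAC Asn — identical.
Codon 6: CTC Leu / TTA Leu — synonymous.
Codon 7: GTT Val / GTT Val — identical.
Nonsynonymous differences: 2.

2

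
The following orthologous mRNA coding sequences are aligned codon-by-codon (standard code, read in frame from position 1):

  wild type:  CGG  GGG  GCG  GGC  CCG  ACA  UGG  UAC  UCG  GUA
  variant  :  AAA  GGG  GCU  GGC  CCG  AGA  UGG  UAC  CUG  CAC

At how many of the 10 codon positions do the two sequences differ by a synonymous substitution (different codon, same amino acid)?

1

Codon 1: CGG Arg / AAA Lys — nonsynonymous.
Codon 2: GGG Gly / GGG Gly — identical.
Codon 3: GCG Ala / GCU Ala — synonymous.
Codon 4: GGC Gly / GGC Gly — identical.
Codon 5: CCG Pro / CCG Pro — identical.
Codon 6: ACA Thr / AGA Arg — nonsynonymous.
Codon 7: UGG Trp / UGG Trp — identical.
Codon 8: UAC Tyr / UAC Tyr — identical.
Codon 9: UCG Ser / CUG Leu — nonsynonymous.
Codon 10: GUA Val / CAC His — nonsynonymous.
Synonymous differences: 1.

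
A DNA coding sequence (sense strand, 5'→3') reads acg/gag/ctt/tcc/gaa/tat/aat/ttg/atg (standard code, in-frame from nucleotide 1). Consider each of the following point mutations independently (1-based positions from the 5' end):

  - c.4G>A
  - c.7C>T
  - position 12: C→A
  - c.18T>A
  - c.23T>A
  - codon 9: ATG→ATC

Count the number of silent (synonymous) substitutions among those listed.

Codon 2: GAG (Glu) → AAG (Lys) — missense.
Codon 3: CTT (Leu) → TTT (Phe) — missense.
Codon 4: TCC (Ser) → TCA (Ser) — synonymous.
Codon 6: TAT (Tyr) → TAA (Stop) — nonsense.
Codon 8: TTG (Leu) → TAG (Stop) — nonsense.
Codon 9: ATG (Met) → ATC (Ile) — missense.
Synonymous: 1 of 6.

1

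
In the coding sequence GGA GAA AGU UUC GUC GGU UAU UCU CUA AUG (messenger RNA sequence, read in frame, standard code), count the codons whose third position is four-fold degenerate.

5

Codon 1 GGA (Gly): third position 4-fold.
Codon 2 GAA (Glu): third position 2-fold.
Codon 3 AGU (Ser): third position 2-fold.
Codon 4 UUC (Phe): third position 2-fold.
Codon 5 GUC (Val): third position 4-fold.
Codon 6 GGU (Gly): third position 4-fold.
Codon 7 UAU (Tyr): third position 2-fold.
Codon 8 UCU (Ser): third position 4-fold.
Codon 9 CUA (Leu): third position 4-fold.
Codon 10 AUG (Met): third position 1-fold.
Four-fold degenerate third positions: 5.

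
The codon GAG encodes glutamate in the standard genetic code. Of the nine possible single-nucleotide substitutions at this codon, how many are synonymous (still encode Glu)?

1

Position 1: none → 0 synonymous.
Position 2: none → 0 synonymous.
Position 3: GAA → 1 synonymous.
Total: 0 + 0 + 1 = 1.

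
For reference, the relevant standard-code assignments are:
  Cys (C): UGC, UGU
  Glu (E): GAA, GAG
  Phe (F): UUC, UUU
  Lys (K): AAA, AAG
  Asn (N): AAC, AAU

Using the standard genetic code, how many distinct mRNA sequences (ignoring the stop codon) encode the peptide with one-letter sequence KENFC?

32

Lys: 2 codons.
Glu: 2 codons.
Asn: 2 codons.
Phe: 2 codons.
Cys: 2 codons.
2 × 2 × 2 × 2 × 2 = 32.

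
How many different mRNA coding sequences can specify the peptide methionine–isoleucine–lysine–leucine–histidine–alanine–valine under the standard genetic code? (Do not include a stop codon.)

1152

Met: 1 codon.
Ile: 3 codons.
Lys: 2 codons.
Leu: 6 codons.
His: 2 codons.
Ala: 4 codons.
Val: 4 codons.
1 × 3 × 2 × 6 × 2 × 4 × 4 = 1152.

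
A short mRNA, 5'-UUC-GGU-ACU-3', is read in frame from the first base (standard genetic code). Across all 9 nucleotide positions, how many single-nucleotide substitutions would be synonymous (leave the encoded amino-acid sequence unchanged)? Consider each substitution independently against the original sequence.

Codon 1 (UUC, Phe): 1 synonymous substitution.
Codon 2 (GGU, Gly): 3 synonymous substitutions.
Codon 3 (ACU, Thr): 3 synonymous substitutions.
Total: 1 + 3 + 3 = 7.

7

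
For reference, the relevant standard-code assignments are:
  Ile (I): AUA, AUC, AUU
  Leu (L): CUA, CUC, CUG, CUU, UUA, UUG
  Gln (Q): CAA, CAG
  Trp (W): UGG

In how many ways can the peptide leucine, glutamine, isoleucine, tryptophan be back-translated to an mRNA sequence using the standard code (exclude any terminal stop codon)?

36

Leu: 6 codons.
Gln: 2 codons.
Ile: 3 codons.
Trp: 1 codon.
6 × 2 × 3 × 1 = 36.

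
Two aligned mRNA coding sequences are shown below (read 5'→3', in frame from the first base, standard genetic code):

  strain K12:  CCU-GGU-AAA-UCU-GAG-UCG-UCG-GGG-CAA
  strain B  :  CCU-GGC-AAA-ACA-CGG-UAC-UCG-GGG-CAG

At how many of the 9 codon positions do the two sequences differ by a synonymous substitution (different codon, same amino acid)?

2

Codon 1: CCU Pro / CCU Pro — identical.
Codon 2: GGU Gly / GGC Gly — synonymous.
Codon 3: AAA Lys / AAA Lys — identical.
Codon 4: UCU Ser / ACA Thr — nonsynonymous.
Codon 5: GAG Glu / CGG Arg — nonsynonymous.
Codon 6: UCG Ser / UAC Tyr — nonsynonymous.
Codon 7: UCG Ser / UCG Ser — identical.
Codon 8: GGG Gly / GGG Gly — identical.
Codon 9: CAA Gln / CAG Gln — synonymous.
Synonymous differences: 2.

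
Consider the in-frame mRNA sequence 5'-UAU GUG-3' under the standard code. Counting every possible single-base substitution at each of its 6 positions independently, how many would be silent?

Codon 1 (UAU, Tyr): 1 synonymous substitution.
Codon 2 (GUG, Val): 3 synonymous substitutions.
Total: 1 + 3 = 4.

4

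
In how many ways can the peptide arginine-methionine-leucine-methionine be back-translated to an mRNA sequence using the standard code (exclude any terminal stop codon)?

Arg: 6 codons.
Met: 1 codon.
Leu: 6 codons.
Met: 1 codon.
6 × 1 × 6 × 1 = 36.

36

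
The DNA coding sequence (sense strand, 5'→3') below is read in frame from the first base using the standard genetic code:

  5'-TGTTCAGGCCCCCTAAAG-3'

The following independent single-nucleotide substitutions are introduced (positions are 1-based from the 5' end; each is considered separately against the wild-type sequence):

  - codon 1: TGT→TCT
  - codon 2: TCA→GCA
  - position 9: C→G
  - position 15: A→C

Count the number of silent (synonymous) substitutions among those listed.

Codon 1: TGT (Cys) → TCT (Ser) — missense.
Codon 2: TCA (Ser) → GCA (Ala) — missense.
Codon 3: GGC (Gly) → GGG (Gly) — synonymous.
Codon 5: CTA (Leu) → CTC (Leu) — synonymous.
Synonymous: 2 of 4.

2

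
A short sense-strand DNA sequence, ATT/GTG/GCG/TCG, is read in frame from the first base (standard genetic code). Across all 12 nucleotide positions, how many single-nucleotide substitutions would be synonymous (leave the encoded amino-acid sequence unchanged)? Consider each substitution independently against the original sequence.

Codon 1 (ATT, Ile): 2 synonymous substitutions.
Codon 2 (GTG, Val): 3 synonymous substitutions.
Codon 3 (GCG, Ala): 3 synonymous substitutions.
Codon 4 (TCG, Ser): 3 synonymous substitutions.
Total: 2 + 3 + 3 + 3 = 11.

11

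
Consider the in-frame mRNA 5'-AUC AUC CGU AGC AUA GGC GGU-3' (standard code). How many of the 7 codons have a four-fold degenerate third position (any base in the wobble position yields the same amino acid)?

3

Codon 1 AUC (Ile): third position 3-fold.
Codon 2 AUC (Ile): third position 3-fold.
Codon 3 CGU (Arg): third position 4-fold.
Codon 4 AGC (Ser): third position 2-fold.
Codon 5 AUA (Ile): third position 3-fold.
Codon 6 GGC (Gly): third position 4-fold.
Codon 7 GGU (Gly): third position 4-fold.
Four-fold degenerate third positions: 3.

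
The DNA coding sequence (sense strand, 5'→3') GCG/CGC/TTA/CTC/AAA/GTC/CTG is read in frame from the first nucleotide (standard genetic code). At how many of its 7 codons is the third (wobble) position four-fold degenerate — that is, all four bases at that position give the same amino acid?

Codon 1 GCG (Ala): third position 4-fold.
Codon 2 CGC (Arg): third position 4-fold.
Codon 3 TTA (Leu): third position 2-fold.
Codon 4 CTC (Leu): third position 4-fold.
Codon 5 AAA (Lys): third position 2-fold.
Codon 6 GTC (Val): third position 4-fold.
Codon 7 CTG (Leu): third position 4-fold.
Four-fold degenerate third positions: 5.

5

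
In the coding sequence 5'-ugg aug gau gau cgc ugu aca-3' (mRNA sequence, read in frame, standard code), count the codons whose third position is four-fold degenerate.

2

Codon 1 UGG (Trp): third position 1-fold.
Codon 2 AUG (Met): third position 1-fold.
Codon 3 GAU (Asp): third position 2-fold.
Codon 4 GAU (Asp): third position 2-fold.
Codon 5 CGC (Arg): third position 4-fold.
Codon 6 UGU (Cys): third position 2-fold.
Codon 7 ACA (Thr): third position 4-fold.
Four-fold degenerate third positions: 2.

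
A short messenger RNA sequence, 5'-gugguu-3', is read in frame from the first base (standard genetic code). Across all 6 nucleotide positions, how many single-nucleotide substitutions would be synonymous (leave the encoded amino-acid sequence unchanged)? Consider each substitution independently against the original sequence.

6

Codon 1 (GUG, Val): 3 synonymous substitutions.
Codon 2 (GUU, Val): 3 synonymous substitutions.
Total: 3 + 3 = 6.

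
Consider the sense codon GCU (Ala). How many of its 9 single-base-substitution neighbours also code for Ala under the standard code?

Position 1: none → 0 synonymous.
Position 2: none → 0 synonymous.
Position 3: GCC, GCA, GCG → 3 synonymous.
Total: 0 + 0 + 3 = 3.

3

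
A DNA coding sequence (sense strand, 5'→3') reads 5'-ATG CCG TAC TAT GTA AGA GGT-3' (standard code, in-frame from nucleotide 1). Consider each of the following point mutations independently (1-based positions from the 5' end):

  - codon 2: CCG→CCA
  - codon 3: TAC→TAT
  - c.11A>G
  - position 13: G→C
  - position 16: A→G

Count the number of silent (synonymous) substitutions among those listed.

2

Codon 2: CCG (Pro) → CCA (Pro) — synonymous.
Codon 3: TAC (Tyr) → TAT (Tyr) — synonymous.
Codon 4: TAT (Tyr) → TGT (Cys) — missense.
Codon 5: GTA (Val) → CTA (Leu) — missense.
Codon 6: AGA (Arg) → GGA (Gly) — missense.
Synonymous: 2 of 5.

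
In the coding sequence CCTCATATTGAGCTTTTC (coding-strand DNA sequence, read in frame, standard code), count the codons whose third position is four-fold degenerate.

Codon 1 CCT (Pro): third position 4-fold.
Codon 2 CAT (His): third position 2-fold.
Codon 3 ATT (Ile): third position 3-fold.
Codon 4 GAG (Glu): third position 2-fold.
Codon 5 CTT (Leu): third position 4-fold.
Codon 6 TTC (Phe): third position 2-fold.
Four-fold degenerate third positions: 2.

2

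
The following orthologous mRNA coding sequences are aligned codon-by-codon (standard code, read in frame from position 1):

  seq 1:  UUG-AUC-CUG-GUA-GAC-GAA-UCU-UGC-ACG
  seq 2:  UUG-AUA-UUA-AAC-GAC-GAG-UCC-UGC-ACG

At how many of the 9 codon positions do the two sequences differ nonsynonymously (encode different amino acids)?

Codon 1: UUG Leu / UUG Leu — identical.
Codon 2: AUC Ile / AUA Ile — synonymous.
Codon 3: CUG Leu / UUA Leu — synonymous.
Codon 4: GUA Val / AAC Asn — nonsynonymous.
Codon 5: GAC Asp / GAC Asp — identical.
Codon 6: GAA Glu / GAG Glu — synonymous.
Codon 7: UCU Ser / UCC Ser — synonymous.
Codon 8: UGC Cys / UGC Cys — identical.
Codon 9: ACG Thr / ACG Thr — identical.
Nonsynonymous differences: 1.

1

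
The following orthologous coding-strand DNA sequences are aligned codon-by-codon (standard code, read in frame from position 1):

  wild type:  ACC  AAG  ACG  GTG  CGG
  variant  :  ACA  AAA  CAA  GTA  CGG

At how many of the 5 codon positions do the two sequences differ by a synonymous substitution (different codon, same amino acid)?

3

Codon 1: ACC Thr / ACA Thr — synonymous.
Codon 2: AAG Lys / AAA Lys — synonymous.
Codon 3: ACG Thr / CAA Gln — nonsynonymous.
Codon 4: GTG Val / GTA Val — synonymous.
Codon 5: CGG Arg / CGG Arg — identical.
Synonymous differences: 3.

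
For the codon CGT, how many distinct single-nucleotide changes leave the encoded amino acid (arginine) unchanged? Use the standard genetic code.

3

Position 1: none → 0 synonymous.
Position 2: none → 0 synonymous.
Position 3: CGC, CGA, CGG → 3 synonymous.
Total: 0 + 0 + 3 = 3.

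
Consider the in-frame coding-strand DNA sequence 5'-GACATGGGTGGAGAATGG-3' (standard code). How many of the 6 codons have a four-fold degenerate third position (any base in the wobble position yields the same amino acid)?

Codon 1 GAC (Asp): third position 2-fold.
Codon 2 ATG (Met): third position 1-fold.
Codon 3 GGT (Gly): third position 4-fold.
Codon 4 GGA (Gly): third position 4-fold.
Codon 5 GAA (Glu): third position 2-fold.
Codon 6 TGG (Trp): third position 1-fold.
Four-fold degenerate third positions: 2.

2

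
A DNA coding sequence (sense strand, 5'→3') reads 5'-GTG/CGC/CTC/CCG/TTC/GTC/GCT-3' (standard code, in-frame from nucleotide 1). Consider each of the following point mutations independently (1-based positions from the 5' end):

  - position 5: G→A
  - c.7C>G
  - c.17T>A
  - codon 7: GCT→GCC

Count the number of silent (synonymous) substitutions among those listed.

1

Codon 2: CGC (Arg) → CAC (His) — missense.
Codon 3: CTC (Leu) → GTC (Val) — missense.
Codon 6: GTC (Val) → GAC (Asp) — missense.
Codon 7: GCT (Ala) → GCC (Ala) — synonymous.
Synonymous: 1 of 4.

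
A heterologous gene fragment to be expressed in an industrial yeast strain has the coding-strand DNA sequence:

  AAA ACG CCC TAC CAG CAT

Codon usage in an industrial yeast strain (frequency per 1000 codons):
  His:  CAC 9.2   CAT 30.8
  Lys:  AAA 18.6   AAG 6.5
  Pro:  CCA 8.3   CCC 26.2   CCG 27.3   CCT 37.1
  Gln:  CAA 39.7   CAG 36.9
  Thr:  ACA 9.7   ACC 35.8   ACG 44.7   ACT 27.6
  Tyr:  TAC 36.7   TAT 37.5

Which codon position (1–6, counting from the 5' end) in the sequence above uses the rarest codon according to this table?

Codon 1 AAA (Lys): 18.6 per 1000.
Codon 2 ACG (Thr): 44.7 per 1000.
Codon 3 CCC (Pro): 26.2 per 1000.
Codon 4 TAC (Tyr): 36.7 per 1000.
Codon 5 CAG (Gln): 36.9 per 1000.
Codon 6 CAT (His): 30.8 per 1000.
Lowest frequency is 18.6 at codon 1.

1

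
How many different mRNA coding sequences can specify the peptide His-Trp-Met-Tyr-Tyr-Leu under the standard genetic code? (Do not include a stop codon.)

His: 2 codons.
Trp: 1 codon.
Met: 1 codon.
Tyr: 2 codons.
Tyr: 2 codons.
Leu: 6 codons.
2 × 1 × 1 × 2 × 2 × 6 = 48.

48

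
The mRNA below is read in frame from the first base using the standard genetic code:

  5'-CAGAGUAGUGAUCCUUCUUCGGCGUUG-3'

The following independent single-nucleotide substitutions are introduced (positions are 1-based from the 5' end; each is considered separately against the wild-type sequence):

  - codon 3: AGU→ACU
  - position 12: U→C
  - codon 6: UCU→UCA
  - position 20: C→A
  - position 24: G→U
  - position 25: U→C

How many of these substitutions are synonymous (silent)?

4

Codon 3: AGU (Ser) → ACU (Thr) — missense.
Codon 4: GAU (Asp) → GAC (Asp) — synonymous.
Codon 6: UCU (Ser) → UCA (Ser) — synonymous.
Codon 7: UCG (Ser) → UAG (Stop) — nonsense.
Codon 8: GCG (Ala) → GCU (Ala) — synonymous.
Codon 9: UUG (Leu) → CUG (Leu) — synonymous.
Synonymous: 4 of 6.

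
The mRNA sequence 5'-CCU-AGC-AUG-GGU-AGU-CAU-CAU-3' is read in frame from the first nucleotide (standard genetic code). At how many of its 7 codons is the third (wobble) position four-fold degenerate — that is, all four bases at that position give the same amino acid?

2

Codon 1 CCU (Pro): third position 4-fold.
Codon 2 AGC (Ser): third position 2-fold.
Codon 3 AUG (Met): third position 1-fold.
Codon 4 GGU (Gly): third position 4-fold.
Codon 5 AGU (Ser): third position 2-fold.
Codon 6 CAU (His): third position 2-fold.
Codon 7 CAU (His): third position 2-fold.
Four-fold degenerate third positions: 2.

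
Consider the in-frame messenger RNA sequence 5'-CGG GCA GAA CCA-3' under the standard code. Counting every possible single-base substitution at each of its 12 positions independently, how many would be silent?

Codon 1 (CGG, Arg): 4 synonymous substitutions.
Codon 2 (GCA, Ala): 3 synonymous substitutions.
Codon 3 (GAA, Glu): 1 synonymous substitution.
Codon 4 (CCA, Pro): 3 synonymous substitutions.
Total: 4 + 3 + 1 + 3 = 11.

11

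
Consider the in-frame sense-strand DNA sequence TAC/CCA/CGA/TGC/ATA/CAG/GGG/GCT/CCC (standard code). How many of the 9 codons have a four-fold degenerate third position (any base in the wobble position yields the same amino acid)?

5

Codon 1 TAC (Tyr): third position 2-fold.
Codon 2 CCA (Pro): third position 4-fold.
Codon 3 CGA (Arg): third position 4-fold.
Codon 4 TGC (Cys): third position 2-fold.
Codon 5 ATA (Ile): third position 3-fold.
Codon 6 CAG (Gln): third position 2-fold.
Codon 7 GGG (Gly): third position 4-fold.
Codon 8 GCT (Ala): third position 4-fold.
Codon 9 CCC (Pro): third position 4-fold.
Four-fold degenerate third positions: 5.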